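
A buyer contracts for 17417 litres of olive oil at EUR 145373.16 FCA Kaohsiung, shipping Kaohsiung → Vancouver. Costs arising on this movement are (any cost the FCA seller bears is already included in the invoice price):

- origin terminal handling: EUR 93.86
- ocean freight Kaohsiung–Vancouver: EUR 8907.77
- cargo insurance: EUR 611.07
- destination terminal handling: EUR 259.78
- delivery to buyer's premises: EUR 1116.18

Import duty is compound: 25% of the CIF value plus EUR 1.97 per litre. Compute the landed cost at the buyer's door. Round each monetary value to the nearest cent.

FCA: the seller delivers export-cleared goods to the carrier; the buyer bears costs from that point.
CIF value = FCA price + origin terminal + freight + insurance = 145373.16 + 93.86 + 8907.77 + 611.07 = 154985.86
Ad valorem component: 154985.86 × 25% = 38746.47
Specific component: 17417 × 1.97 = 34311.49
Import duty = 38746.47 + 34311.49 = 73057.96
Buyer bears: origin terminal 93.86 + freight 8907.77 + insurance 611.07 + destination terminal 259.78 + delivery 1116.18 + duty 73057.96 = 84046.62
Landed cost = invoice 145373.16 + 84046.62 = 229419.78

Total landed cost: EUR 229419.78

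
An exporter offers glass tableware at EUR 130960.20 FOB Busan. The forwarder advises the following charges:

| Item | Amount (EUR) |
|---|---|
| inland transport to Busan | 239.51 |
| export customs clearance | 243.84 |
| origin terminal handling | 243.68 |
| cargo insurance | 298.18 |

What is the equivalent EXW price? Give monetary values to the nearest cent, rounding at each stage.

Not relevant to the conversion: insurance — on the buyer under both terms; not part of either seller's price.
From FOB to EXW, the seller no longer bears: inland to port, export clearance, origin terminal.
EXW price = 130960.20 − 239.51 − 243.84 − 243.68 = 130233.17

EXW price: EUR 130233.17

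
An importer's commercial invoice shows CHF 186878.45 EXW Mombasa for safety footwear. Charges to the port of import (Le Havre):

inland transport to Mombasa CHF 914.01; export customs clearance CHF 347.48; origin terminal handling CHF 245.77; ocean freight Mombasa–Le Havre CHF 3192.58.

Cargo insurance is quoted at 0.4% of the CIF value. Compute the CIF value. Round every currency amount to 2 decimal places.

Let C be the CIF value. C = EXW price + pre-shipment costs + freight + 0.4% × C
C − 0.4% × C = 186878.45 + 914.01 + 347.48 + 245.77 + 3192.58
0.996 × C = 191578.29
C = 191578.29 / 0.996 = 192347.68
Insurance premium = 0.4% × 192347.68 = 769.39

CIF value: CHF 192347.68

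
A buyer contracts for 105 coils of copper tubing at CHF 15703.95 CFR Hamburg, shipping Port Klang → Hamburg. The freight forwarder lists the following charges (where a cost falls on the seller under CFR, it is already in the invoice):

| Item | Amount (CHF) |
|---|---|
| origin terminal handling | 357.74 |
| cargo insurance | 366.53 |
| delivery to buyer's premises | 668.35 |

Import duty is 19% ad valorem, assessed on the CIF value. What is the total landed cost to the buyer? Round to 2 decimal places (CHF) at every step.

Total landed cost: CHF 19792.22

CFR: the seller pays costs through ocean freight to the destination port, but not insurance.
Already in the invoice (seller's account under CFR): origin terminal — exclude.
CIF value = CFR price + insurance = 15703.95 + 366.53 = 16070.48
Import duty = 16070.48 × 19% = 3053.39
Buyer bears: insurance 366.53 + delivery 668.35 + duty 3053.39 = 4088.27
Landed cost = invoice 15703.95 + 4088.27 = 19792.22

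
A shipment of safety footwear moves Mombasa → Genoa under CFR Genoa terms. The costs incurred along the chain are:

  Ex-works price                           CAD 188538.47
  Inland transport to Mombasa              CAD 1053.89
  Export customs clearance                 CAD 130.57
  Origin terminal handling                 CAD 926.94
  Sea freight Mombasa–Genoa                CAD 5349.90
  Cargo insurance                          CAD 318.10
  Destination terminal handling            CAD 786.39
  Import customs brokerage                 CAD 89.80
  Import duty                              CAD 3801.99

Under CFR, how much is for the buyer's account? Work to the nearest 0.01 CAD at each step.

Buyer's account: CAD 4996.28

CFR: the seller pays costs through ocean freight to the destination port, but not insurance.
Seller's account: goods 188538.47 + inland to port 1053.89 + export clearance 130.57 + origin terminal 926.94 + freight 5349.90 = 195999.77
Buyer's account: insurance 318.10 + destination terminal 786.39 + brokerage 89.80 + duty 3801.99 = 4996.28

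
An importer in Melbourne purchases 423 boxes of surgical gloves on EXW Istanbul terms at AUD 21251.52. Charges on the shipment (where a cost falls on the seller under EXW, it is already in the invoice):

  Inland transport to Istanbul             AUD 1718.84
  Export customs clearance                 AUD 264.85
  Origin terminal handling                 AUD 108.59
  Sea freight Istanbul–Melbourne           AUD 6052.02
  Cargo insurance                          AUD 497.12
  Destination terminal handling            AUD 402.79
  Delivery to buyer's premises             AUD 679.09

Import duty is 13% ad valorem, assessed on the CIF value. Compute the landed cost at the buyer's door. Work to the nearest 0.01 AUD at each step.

EXW: the seller makes goods available at their premises; the buyer bears all onward costs.
CIF value = EXW price + inland to port + export clearance + origin terminal + freight + insurance = 21251.52 + 1718.84 + 264.85 + 108.59 + 6052.02 + 497.12 = 29892.94
Import duty = 29892.94 × 13% = 3886.08
Buyer bears: inland to port 1718.84 + export clearance 264.85 + origin terminal 108.59 + freight 6052.02 + insurance 497.12 + destination terminal 402.79 + delivery 679.09 + duty 3886.08 = 13609.38
Landed cost = invoice 21251.52 + 13609.38 = 34860.90

Total landed cost: AUD 34860.90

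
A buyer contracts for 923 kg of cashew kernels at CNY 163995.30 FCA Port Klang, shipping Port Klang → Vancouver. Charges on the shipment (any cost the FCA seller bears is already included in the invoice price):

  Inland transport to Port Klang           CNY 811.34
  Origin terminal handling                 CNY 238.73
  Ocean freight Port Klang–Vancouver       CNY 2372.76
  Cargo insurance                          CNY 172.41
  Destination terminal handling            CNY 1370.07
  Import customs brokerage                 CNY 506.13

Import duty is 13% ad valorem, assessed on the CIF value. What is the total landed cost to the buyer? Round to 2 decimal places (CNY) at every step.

FCA: the seller delivers export-cleared goods to the carrier; the buyer bears costs from that point.
Already in the invoice (seller's account under FCA): inland to port — exclude.
CIF value = FCA price + origin terminal + freight + insurance = 163995.30 + 238.73 + 2372.76 + 172.41 = 166779.20
Import duty = 166779.20 × 13% = 21681.30
Buyer bears: origin terminal 238.73 + freight 2372.76 + insurance 172.41 + destination terminal 1370.07 + brokerage 506.13 + duty 21681.30 = 26341.40
Landed cost = invoice 163995.30 + 26341.40 = 190336.70

Total landed cost: CNY 190336.70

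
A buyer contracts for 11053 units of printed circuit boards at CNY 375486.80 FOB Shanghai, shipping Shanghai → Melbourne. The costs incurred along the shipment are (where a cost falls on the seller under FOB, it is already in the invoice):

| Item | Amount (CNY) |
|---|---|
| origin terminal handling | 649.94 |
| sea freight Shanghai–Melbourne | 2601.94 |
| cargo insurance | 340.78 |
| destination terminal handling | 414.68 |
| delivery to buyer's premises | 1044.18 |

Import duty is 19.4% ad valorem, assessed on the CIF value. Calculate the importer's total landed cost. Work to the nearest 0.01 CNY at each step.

FOB: the seller bears costs until goods are on board at the origin port; the buyer bears freight, insurance and all costs thereafter.
Already in the invoice (seller's account under FOB): origin terminal — exclude.
CIF value = FOB price + freight + insurance = 375486.80 + 2601.94 + 340.78 = 378429.52
Import duty = 378429.52 × 19.4% = 73415.33
Buyer bears: freight 2601.94 + insurance 340.78 + destination terminal 414.68 + delivery 1044.18 + duty 73415.33 = 77816.91
Landed cost = invoice 375486.80 + 77816.91 = 453303.71

Total landed cost: CNY 453303.71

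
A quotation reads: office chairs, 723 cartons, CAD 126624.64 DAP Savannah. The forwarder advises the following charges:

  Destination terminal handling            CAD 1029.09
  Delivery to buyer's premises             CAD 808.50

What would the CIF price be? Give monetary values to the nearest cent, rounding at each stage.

CIF price: CAD 124787.05

From DAP to CIF, the seller no longer bears: destination terminal, delivery.
CIF price = 126624.64 − 1029.09 − 808.50 = 124787.05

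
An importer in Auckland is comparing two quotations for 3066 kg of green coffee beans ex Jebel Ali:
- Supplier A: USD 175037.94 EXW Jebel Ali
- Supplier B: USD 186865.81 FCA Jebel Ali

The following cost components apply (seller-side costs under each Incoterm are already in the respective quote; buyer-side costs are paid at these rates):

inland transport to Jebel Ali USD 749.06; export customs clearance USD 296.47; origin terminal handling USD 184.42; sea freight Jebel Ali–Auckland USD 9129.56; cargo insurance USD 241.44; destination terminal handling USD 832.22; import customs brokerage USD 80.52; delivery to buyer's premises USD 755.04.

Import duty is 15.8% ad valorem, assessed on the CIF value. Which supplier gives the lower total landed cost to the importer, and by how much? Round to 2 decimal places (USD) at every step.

Supplier A is cheaper by USD 12485.95

Supplier A (EXW):
CIF value = EXW price + inland to port + export clearance + origin terminal + freight + insurance = 175037.94 + 749.06 + 296.47 + 184.42 + 9129.56 + 241.44 = 185638.89
Import duty = 185638.89 × 15.8% = 29330.94
Buyer bears (A): 749.06 + 296.47 + 184.42 + 9129.56 + 241.44 + 832.22 + 80.52 + 755.04 = 12268.73
Landed cost (A) = invoice 175037.94 + 12268.73 + duty 29330.94 = 216637.61
Supplier B (FCA):
CIF value = FCA price + origin terminal + freight + insurance = 186865.81 + 184.42 + 9129.56 + 241.44 = 196421.23
Import duty = 196421.23 × 15.8% = 31034.55
Buyer bears (B): 184.42 + 9129.56 + 241.44 + 832.22 + 80.52 + 755.04 = 11223.20
Landed cost (B) = invoice 186865.81 + 11223.20 + duty 31034.55 = 229123.56
Difference = |216637.61 − 229123.56| = 12485.95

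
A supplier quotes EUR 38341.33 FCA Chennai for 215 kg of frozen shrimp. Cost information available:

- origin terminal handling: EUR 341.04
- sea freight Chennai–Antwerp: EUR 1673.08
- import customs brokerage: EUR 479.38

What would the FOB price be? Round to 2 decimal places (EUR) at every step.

Not relevant to the conversion: freight, brokerage — on the buyer under both terms; not part of either seller's price.
From FCA to FOB, the seller additionally bears: origin terminal.
FOB price = 38341.33 + 341.04 = 38682.37

FOB price: EUR 38682.37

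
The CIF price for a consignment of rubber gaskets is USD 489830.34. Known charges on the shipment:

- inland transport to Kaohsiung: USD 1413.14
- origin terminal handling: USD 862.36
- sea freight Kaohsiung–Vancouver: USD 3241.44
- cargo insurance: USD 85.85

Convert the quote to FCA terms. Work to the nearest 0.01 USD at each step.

FCA price: USD 485640.69

Not relevant to the conversion: inland to port — on the seller under both CIF and FCA; already in the CIF price and stays in the FCA price.
From CIF to FCA, the seller no longer bears: origin terminal, freight, insurance.
FCA price = 489830.34 − 862.36 − 3241.44 − 85.85 = 485640.69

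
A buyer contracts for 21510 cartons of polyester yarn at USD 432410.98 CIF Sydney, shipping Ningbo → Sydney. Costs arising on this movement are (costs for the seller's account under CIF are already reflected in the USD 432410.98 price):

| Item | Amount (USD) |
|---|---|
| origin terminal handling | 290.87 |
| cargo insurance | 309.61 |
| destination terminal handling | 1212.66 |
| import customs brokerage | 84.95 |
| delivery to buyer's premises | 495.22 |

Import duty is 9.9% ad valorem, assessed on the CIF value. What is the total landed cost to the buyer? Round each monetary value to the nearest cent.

CIF: the seller pays costs through ocean freight and marine insurance to the destination port.
Already in the invoice (seller's account under CIF): origin terminal, insurance — exclude.
The CIF price already equals the CIF value: 432410.98
Import duty = 432410.98 × 9.9% = 42808.69
Buyer bears: destination terminal 1212.66 + brokerage 84.95 + delivery 495.22 + duty 42808.69 = 44601.52
Landed cost = invoice 432410.98 + 44601.52 = 477012.50

Total landed cost: USD 477012.50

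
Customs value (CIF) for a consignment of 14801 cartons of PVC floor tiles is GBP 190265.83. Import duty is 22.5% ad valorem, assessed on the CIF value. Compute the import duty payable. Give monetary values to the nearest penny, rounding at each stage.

Import duty = 190265.83 × 22.5% = 42809.81

Import duty: GBP 42809.81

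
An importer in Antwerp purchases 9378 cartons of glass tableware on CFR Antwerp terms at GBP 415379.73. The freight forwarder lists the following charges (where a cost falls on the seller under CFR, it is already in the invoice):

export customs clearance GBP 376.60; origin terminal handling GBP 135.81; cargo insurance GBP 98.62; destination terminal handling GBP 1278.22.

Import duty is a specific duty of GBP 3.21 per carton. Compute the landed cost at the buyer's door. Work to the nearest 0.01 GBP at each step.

Total landed cost: GBP 446859.95

CFR: the seller pays costs through ocean freight to the destination port, but not insurance.
Already in the invoice (seller's account under CFR): export clearance, origin terminal — exclude.
CIF value = CFR price + insurance = 415379.73 + 98.62 = 415478.35
Import duty = 9378 × 3.21 = 30103.38
Buyer bears: insurance 98.62 + destination terminal 1278.22 + duty 30103.38 = 31480.22
Landed cost = invoice 415379.73 + 31480.22 = 446859.95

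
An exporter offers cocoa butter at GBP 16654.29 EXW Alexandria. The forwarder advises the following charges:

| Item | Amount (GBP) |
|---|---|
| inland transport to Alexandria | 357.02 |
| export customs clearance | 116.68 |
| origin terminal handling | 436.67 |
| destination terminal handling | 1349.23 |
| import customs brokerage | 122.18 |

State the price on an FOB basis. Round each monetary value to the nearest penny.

Not relevant to the conversion: brokerage, destination terminal — on the buyer under both terms; not part of either seller's price.
From EXW to FOB, the seller additionally bears: inland to port, export clearance, origin terminal.
FOB price = 16654.29 + 357.02 + 116.68 + 436.67 = 17564.66

FOB price: GBP 17564.66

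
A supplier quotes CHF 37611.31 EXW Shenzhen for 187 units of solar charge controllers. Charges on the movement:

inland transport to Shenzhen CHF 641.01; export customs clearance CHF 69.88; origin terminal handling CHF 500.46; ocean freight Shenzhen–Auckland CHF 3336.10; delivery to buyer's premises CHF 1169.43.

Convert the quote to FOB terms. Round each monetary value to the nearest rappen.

Not relevant to the conversion: freight, delivery — on the buyer under both terms; not part of either seller's price.
From EXW to FOB, the seller additionally bears: inland to port, export clearance, origin terminal.
FOB price = 37611.31 + 641.01 + 69.88 + 500.46 = 38822.66

FOB price: CHF 38822.66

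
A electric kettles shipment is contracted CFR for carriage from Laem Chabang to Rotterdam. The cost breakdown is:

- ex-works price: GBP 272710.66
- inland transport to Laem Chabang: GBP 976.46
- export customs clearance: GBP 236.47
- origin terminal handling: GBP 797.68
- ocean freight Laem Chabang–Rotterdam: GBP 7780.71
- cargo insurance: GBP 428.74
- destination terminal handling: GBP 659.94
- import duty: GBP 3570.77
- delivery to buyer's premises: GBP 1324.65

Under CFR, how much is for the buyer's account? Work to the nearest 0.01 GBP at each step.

Buyer's account: GBP 5984.10

CFR: the seller pays costs through ocean freight to the destination port, but not insurance.
Seller's account: goods 272710.66 + inland to port 976.46 + export clearance 236.47 + origin terminal 797.68 + freight 7780.71 = 282501.98
Buyer's account: insurance 428.74 + destination terminal 659.94 + duty 3570.77 + delivery 1324.65 = 5984.10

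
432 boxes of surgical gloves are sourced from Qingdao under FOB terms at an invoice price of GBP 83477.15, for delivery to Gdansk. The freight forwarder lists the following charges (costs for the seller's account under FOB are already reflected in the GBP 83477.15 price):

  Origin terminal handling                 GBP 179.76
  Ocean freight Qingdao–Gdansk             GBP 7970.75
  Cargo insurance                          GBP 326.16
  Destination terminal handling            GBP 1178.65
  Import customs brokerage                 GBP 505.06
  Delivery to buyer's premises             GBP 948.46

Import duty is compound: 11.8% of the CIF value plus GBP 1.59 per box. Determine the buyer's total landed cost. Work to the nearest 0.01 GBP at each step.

Total landed cost: GBP 105922.45

FOB: the seller bears costs until goods are on board at the origin port; the buyer bears freight, insurance and all costs thereafter.
Already in the invoice (seller's account under FOB): origin terminal — exclude.
CIF value = FOB price + freight + insurance = 83477.15 + 7970.75 + 326.16 = 91774.06
Ad valorem component: 91774.06 × 11.8% = 10829.34
Specific component: 432 × 1.59 = 686.88
Import duty = 10829.34 + 686.88 = 11516.22
Buyer bears: freight 7970.75 + insurance 326.16 + destination terminal 1178.65 + brokerage 505.06 + delivery 948.46 + duty 11516.22 = 22445.30
Landed cost = invoice 83477.15 + 22445.30 = 105922.45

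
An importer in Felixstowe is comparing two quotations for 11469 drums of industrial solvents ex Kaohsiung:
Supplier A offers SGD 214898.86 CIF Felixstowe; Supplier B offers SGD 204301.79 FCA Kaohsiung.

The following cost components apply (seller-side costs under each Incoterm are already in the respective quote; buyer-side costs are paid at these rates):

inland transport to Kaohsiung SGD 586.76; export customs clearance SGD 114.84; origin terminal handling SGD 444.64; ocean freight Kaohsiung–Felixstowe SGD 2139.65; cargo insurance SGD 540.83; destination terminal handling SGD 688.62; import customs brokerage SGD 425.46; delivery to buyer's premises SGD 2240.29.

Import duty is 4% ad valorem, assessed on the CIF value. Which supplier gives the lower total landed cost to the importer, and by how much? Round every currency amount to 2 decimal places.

Supplier B is cheaper by SGD 7770.82

Supplier A (CIF):
The CIF price already equals the CIF value: 214898.86
Import duty = 214898.86 × 4% = 8595.95
Buyer bears (A): 688.62 + 425.46 + 2240.29 = 3354.37
Landed cost (A) = invoice 214898.86 + 3354.37 + duty 8595.95 = 226849.18
Supplier B (FCA):
CIF value = FCA price + origin terminal + freight + insurance = 204301.79 + 444.64 + 2139.65 + 540.83 = 207426.91
Import duty = 207426.91 × 4% = 8297.08
Buyer bears (B): 444.64 + 2139.65 + 540.83 + 688.62 + 425.46 + 2240.29 = 6479.49
Landed cost (B) = invoice 204301.79 + 6479.49 + duty 8297.08 = 219078.36
Difference = |226849.18 − 219078.36| = 7770.82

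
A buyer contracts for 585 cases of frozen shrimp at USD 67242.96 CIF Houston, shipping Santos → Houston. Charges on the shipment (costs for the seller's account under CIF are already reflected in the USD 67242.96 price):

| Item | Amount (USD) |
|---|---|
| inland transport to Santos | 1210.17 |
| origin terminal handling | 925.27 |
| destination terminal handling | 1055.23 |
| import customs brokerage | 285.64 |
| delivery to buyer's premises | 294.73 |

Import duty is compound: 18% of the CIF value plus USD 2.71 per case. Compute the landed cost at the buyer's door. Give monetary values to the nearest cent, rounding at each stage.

CIF: the seller pays costs through ocean freight and marine insurance to the destination port.
Already in the invoice (seller's account under CIF): inland to port, origin terminal — exclude.
The CIF price already equals the CIF value: 67242.96
Ad valorem component: 67242.96 × 18% = 12103.73
Specific component: 585 × 2.71 = 1585.35
Import duty = 12103.73 + 1585.35 = 13689.08
Buyer bears: destination terminal 1055.23 + brokerage 285.64 + delivery 294.73 + duty 13689.08 = 15324.68
Landed cost = invoice 67242.96 + 15324.68 = 82567.64

Total landed cost: USD 82567.64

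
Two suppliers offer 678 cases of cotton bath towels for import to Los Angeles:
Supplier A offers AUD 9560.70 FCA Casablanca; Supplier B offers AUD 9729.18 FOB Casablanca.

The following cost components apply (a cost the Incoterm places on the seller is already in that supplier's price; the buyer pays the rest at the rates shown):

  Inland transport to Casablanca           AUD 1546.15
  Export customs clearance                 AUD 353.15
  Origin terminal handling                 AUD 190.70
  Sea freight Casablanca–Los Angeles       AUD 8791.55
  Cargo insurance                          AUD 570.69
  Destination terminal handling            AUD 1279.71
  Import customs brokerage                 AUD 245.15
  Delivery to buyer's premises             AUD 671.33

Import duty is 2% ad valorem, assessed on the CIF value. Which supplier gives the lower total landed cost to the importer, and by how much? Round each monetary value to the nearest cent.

Supplier B is cheaper by AUD 22.66

Supplier A (FCA):
CIF value = FCA price + origin terminal + freight + insurance = 9560.70 + 190.70 + 8791.55 + 570.69 = 19113.64
Import duty = 19113.64 × 2% = 382.27
Buyer bears (A): 190.70 + 8791.55 + 570.69 + 1279.71 + 245.15 + 671.33 = 11749.13
Landed cost (A) = invoice 9560.70 + 11749.13 + duty 382.27 = 21692.10
Supplier B (FOB):
CIF value = FOB price + freight + insurance = 9729.18 + 8791.55 + 570.69 = 19091.42
Import duty = 19091.42 × 2% = 381.83
Buyer bears (B): 8791.55 + 570.69 + 1279.71 + 245.15 + 671.33 = 11558.43
Landed cost (B) = invoice 9729.18 + 11558.43 + duty 381.83 = 21669.44
Difference = |21692.10 − 21669.44| = 22.66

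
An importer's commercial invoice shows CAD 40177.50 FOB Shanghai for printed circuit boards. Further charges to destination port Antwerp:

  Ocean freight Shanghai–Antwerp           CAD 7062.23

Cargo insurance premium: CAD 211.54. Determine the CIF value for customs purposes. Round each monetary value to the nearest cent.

CIF = FOB price + freight + insurance
CIF = 40177.50 + 7062.23 + 211.54 = 47451.27

CIF value: CAD 47451.27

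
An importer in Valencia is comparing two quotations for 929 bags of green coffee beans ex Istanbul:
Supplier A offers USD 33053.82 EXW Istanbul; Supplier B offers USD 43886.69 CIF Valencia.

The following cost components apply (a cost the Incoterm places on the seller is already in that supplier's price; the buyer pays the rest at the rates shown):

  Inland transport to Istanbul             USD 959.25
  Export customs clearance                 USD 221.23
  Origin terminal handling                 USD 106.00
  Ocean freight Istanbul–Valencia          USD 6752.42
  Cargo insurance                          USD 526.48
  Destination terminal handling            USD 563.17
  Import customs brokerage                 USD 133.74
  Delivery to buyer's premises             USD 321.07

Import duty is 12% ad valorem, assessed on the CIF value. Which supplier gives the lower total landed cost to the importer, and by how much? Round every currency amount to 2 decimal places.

Supplier A is cheaper by USD 2539.59

Supplier A (EXW):
CIF value = EXW price + inland to port + export clearance + origin terminal + freight + insurance = 33053.82 + 959.25 + 221.23 + 106.00 + 6752.42 + 526.48 = 41619.20
Import duty = 41619.20 × 12% = 4994.30
Buyer bears (A): 959.25 + 221.23 + 106.00 + 6752.42 + 526.48 + 563.17 + 133.74 + 321.07 = 9583.36
Landed cost (A) = invoice 33053.82 + 9583.36 + duty 4994.30 = 47631.48
Supplier B (CIF):
The CIF price already equals the CIF value: 43886.69
Import duty = 43886.69 × 12% = 5266.40
Buyer bears (B): 563.17 + 133.74 + 321.07 = 1017.98
Landed cost (B) = invoice 43886.69 + 1017.98 + duty 5266.40 = 50171.07
Difference = |47631.48 − 50171.07| = 2539.59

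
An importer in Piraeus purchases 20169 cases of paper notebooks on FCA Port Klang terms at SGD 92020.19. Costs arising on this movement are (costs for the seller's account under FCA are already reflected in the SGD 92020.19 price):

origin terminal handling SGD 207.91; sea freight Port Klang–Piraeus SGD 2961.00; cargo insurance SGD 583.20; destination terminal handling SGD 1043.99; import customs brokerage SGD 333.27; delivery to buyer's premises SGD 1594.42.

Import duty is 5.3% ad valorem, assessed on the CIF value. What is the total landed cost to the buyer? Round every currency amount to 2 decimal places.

FCA: the seller delivers export-cleared goods to the carrier; the buyer bears costs from that point.
CIF value = FCA price + origin terminal + freight + insurance = 92020.19 + 207.91 + 2961.00 + 583.20 = 95772.30
Import duty = 95772.30 × 5.3% = 5075.93
Buyer bears: origin terminal 207.91 + freight 2961.00 + insurance 583.20 + destination terminal 1043.99 + brokerage 333.27 + delivery 1594.42 + duty 5075.93 = 11799.72
Landed cost = invoice 92020.19 + 11799.72 = 103819.91

Total landed cost: SGD 103819.91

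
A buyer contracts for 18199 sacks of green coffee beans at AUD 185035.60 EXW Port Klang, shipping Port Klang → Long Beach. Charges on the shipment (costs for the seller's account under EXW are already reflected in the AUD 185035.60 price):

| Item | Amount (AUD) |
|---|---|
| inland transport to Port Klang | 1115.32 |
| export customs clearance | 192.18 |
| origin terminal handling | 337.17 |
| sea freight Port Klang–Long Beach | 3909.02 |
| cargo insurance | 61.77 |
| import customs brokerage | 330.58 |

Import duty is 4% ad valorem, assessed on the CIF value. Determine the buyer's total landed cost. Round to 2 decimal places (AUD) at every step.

Total landed cost: AUD 198607.68

EXW: the seller makes goods available at their premises; the buyer bears all onward costs.
CIF value = EXW price + inland to port + export clearance + origin terminal + freight + insurance = 185035.60 + 1115.32 + 192.18 + 337.17 + 3909.02 + 61.77 = 190651.06
Import duty = 190651.06 × 4% = 7626.04
Buyer bears: inland to port 1115.32 + export clearance 192.18 + origin terminal 337.17 + freight 3909.02 + insurance 61.77 + brokerage 330.58 + duty 7626.04 = 13572.08
Landed cost = invoice 185035.60 + 13572.08 = 198607.68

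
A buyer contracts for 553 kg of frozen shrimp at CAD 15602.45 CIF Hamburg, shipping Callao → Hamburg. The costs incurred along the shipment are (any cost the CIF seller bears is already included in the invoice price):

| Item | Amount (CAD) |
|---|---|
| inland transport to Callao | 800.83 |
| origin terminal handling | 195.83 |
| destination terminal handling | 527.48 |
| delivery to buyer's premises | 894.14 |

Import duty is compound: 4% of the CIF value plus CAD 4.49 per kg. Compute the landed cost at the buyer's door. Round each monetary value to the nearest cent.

Total landed cost: CAD 20131.14

CIF: the seller pays costs through ocean freight and marine insurance to the destination port.
Already in the invoice (seller's account under CIF): inland to port, origin terminal — exclude.
The CIF price already equals the CIF value: 15602.45
Ad valorem component: 15602.45 × 4% = 624.10
Specific component: 553 × 4.49 = 2482.97
Import duty = 624.10 + 2482.97 = 3107.07
Buyer bears: destination terminal 527.48 + delivery 894.14 + duty 3107.07 = 4528.69
Landed cost = invoice 15602.45 + 4528.69 = 20131.14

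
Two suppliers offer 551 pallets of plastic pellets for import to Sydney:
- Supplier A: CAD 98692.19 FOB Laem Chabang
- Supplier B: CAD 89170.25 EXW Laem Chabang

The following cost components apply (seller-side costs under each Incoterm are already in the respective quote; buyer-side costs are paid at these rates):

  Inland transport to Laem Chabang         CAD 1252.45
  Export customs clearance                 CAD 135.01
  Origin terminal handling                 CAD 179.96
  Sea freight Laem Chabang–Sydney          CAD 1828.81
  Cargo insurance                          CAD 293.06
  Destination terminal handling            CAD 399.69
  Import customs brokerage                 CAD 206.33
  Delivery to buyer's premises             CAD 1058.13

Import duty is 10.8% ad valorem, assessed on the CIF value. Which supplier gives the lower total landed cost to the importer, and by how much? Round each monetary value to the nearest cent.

Supplier A (FOB):
CIF value = FOB price + freight + insurance = 98692.19 + 1828.81 + 293.06 = 100814.06
Import duty = 100814.06 × 10.8% = 10887.92
Buyer bears (A): 1828.81 + 293.06 + 399.69 + 206.33 + 1058.13 = 3786.02
Landed cost (A) = invoice 98692.19 + 3786.02 + duty 10887.92 = 113366.13
Supplier B (EXW):
CIF value = EXW price + inland to port + export clearance + origin terminal + freight + insurance = 89170.25 + 1252.45 + 135.01 + 179.96 + 1828.81 + 293.06 = 92859.54
Import duty = 92859.54 × 10.8% = 10028.83
Buyer bears (B): 1252.45 + 135.01 + 179.96 + 1828.81 + 293.06 + 399.69 + 206.33 + 1058.13 = 5353.44
Landed cost (B) = invoice 89170.25 + 5353.44 + duty 10028.83 = 104552.52
Difference = |113366.13 − 104552.52| = 8813.61

Supplier B is cheaper by CAD 8813.61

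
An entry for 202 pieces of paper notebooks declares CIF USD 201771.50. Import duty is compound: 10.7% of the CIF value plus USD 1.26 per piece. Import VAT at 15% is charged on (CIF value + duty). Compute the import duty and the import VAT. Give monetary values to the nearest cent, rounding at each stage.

Import duty: USD 21844.07; import VAT: USD 33542.34

Ad valorem component: 201771.50 × 10.7% = 21589.55
Specific component: 202 × 1.26 = 254.52
Import duty = 21589.55 + 254.52 = 21844.07
VAT base = CIF + duty = 201771.50 + 21844.07 = 223615.57
Import VAT = 223615.57 × 15% = 33542.34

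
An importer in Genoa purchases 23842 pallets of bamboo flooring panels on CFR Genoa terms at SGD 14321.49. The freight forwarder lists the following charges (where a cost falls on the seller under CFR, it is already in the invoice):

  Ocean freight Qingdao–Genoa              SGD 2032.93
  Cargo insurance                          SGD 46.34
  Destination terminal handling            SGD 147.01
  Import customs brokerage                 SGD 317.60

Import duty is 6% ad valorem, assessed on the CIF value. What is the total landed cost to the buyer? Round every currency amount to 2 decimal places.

Total landed cost: SGD 15694.51

CFR: the seller pays costs through ocean freight to the destination port, but not insurance.
Already in the invoice (seller's account under CFR): freight — exclude.
CIF value = CFR price + insurance = 14321.49 + 46.34 = 14367.83
Import duty = 14367.83 × 6% = 862.07
Buyer bears: insurance 46.34 + destination terminal 147.01 + brokerage 317.60 + duty 862.07 = 1373.02
Landed cost = invoice 14321.49 + 1373.02 = 15694.51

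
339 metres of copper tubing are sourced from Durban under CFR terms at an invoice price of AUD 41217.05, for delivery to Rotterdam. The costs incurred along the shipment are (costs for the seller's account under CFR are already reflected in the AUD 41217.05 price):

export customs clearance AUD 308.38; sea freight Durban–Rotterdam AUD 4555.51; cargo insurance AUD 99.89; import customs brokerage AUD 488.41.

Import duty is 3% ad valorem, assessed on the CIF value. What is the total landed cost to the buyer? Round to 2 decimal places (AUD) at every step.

Total landed cost: AUD 43044.86

CFR: the seller pays costs through ocean freight to the destination port, but not insurance.
Already in the invoice (seller's account under CFR): export clearance, freight — exclude.
CIF value = CFR price + insurance = 41217.05 + 99.89 = 41316.94
Import duty = 41316.94 × 3% = 1239.51
Buyer bears: insurance 99.89 + brokerage 488.41 + duty 1239.51 = 1827.81
Landed cost = invoice 41217.05 + 1827.81 = 43044.86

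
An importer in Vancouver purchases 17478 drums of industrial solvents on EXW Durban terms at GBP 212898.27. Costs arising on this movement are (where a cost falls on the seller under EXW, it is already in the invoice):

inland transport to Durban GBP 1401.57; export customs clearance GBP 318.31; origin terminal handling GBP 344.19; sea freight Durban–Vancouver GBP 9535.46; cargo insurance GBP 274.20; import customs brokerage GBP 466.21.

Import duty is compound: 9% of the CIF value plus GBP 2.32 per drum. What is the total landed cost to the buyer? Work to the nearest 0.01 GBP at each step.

EXW: the seller makes goods available at their premises; the buyer bears all onward costs.
CIF value = EXW price + inland to port + export clearance + origin terminal + freight + insurance = 212898.27 + 1401.57 + 318.31 + 344.19 + 9535.46 + 274.20 = 224772.00
Ad valorem component: 224772.00 × 9% = 20229.48
Specific component: 17478 × 2.32 = 40548.96
Import duty = 20229.48 + 40548.96 = 60778.44
Buyer bears: inland to port 1401.57 + export clearance 318.31 + origin terminal 344.19 + freight 9535.46 + insurance 274.20 + brokerage 466.21 + duty 60778.44 = 73118.38
Landed cost = invoice 212898.27 + 73118.38 = 286016.65

Total landed cost: GBP 286016.65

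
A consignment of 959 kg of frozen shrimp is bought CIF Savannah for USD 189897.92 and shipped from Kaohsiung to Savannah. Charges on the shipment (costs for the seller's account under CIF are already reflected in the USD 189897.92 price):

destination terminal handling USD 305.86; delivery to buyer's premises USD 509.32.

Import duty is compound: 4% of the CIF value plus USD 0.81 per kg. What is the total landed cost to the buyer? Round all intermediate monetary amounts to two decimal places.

Total landed cost: USD 199085.81

CIF: the seller pays costs through ocean freight and marine insurance to the destination port.
The CIF price already equals the CIF value: 189897.92
Ad valorem component: 189897.92 × 4% = 7595.92
Specific component: 959 × 0.81 = 776.79
Import duty = 7595.92 + 776.79 = 8372.71
Buyer bears: destination terminal 305.86 + delivery 509.32 + duty 8372.71 = 9187.89
Landed cost = invoice 189897.92 + 9187.89 = 199085.81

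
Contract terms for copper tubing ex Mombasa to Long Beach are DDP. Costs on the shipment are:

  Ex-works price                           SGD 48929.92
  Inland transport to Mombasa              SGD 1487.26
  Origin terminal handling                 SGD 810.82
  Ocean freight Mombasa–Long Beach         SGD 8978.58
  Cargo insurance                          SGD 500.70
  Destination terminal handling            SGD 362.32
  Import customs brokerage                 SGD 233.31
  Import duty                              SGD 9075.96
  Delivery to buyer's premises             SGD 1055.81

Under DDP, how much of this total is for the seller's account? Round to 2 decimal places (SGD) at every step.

Seller's account: SGD 71434.68

DDP: the seller bears all costs including import duty.
Seller's account: goods 48929.92 + inland to port 1487.26 + origin terminal 810.82 + freight 8978.58 + insurance 500.70 + destination terminal 362.32 + brokerage 233.31 + duty 9075.96 + delivery 1055.81 = 71434.68
Buyer's account: 0.00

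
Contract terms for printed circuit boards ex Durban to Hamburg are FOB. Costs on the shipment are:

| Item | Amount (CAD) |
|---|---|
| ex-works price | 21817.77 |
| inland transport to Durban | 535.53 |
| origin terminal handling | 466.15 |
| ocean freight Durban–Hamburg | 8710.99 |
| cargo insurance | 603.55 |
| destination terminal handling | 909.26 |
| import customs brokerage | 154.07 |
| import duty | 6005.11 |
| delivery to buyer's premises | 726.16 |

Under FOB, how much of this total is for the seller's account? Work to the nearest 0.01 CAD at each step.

Seller's account: CAD 22819.45

FOB: the seller bears costs until goods are on board at the origin port; the buyer bears freight, insurance and all costs thereafter.
Seller's account: goods 21817.77 + inland to port 535.53 + origin terminal 466.15 = 22819.45
Buyer's account: freight 8710.99 + insurance 603.55 + destination terminal 909.26 + brokerage 154.07 + duty 6005.11 + delivery 726.16 = 17109.14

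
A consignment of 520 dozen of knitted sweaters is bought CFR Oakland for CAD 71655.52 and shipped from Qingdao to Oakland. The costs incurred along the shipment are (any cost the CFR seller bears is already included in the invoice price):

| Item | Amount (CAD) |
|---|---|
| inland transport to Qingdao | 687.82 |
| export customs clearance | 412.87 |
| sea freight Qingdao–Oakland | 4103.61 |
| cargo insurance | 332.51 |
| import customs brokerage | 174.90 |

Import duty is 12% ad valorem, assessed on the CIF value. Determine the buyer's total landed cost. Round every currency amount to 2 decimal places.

Total landed cost: CAD 80801.49

CFR: the seller pays costs through ocean freight to the destination port, but not insurance.
Already in the invoice (seller's account under CFR): inland to port, export clearance, freight — exclude.
CIF value = CFR price + insurance = 71655.52 + 332.51 = 71988.03
Import duty = 71988.03 × 12% = 8638.56
Buyer bears: insurance 332.51 + brokerage 174.90 + duty 8638.56 = 9145.97
Landed cost = invoice 71655.52 + 9145.97 = 80801.49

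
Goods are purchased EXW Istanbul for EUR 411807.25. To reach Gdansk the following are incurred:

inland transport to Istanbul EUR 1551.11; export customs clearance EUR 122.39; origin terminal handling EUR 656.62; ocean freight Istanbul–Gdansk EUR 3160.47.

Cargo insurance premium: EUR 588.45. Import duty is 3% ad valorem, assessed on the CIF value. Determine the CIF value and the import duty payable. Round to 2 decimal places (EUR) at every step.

CIF = EXW price + pre-shipment costs + freight + insurance
CIF = 411807.25 + 1551.11 + 122.39 + 656.62 + 3160.47 + 588.45 = 417886.29
Import duty = 417886.29 × 3% = 12536.59

CIF value: EUR 417886.29; import duty: EUR 12536.59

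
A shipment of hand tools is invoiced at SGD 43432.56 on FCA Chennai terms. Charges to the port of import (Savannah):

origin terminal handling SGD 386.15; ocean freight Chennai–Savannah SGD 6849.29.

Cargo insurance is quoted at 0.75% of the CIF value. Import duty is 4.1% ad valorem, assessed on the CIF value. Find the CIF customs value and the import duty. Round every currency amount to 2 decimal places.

CIF value: SGD 51050.88; import duty: SGD 2093.09

Let C be the CIF value. C = FCA price + pre-shipment costs + freight + 0.75% × C
C − 0.75% × C = 43432.56 + 386.15 + 6849.29
0.9925 × C = 50668.00
C = 50668.00 / 0.9925 = 51050.88
Insurance premium = 0.75% × 51050.88 = 382.88
Import duty = 51050.88 × 4.1% = 2093.09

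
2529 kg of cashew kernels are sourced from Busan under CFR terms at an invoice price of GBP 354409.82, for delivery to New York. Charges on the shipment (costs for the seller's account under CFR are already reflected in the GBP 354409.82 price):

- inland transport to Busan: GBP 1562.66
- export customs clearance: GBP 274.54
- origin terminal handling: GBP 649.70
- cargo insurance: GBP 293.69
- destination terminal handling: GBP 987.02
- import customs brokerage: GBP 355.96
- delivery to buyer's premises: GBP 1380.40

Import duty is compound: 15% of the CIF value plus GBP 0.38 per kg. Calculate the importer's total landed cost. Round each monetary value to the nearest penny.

Total landed cost: GBP 411593.44

CFR: the seller pays costs through ocean freight to the destination port, but not insurance.
Already in the invoice (seller's account under CFR): inland to port, export clearance, origin terminal — exclude.
CIF value = CFR price + insurance = 354409.82 + 293.69 = 354703.51
Ad valorem component: 354703.51 × 15% = 53205.53
Specific component: 2529 × 0.38 = 961.02
Import duty = 53205.53 + 961.02 = 54166.55
Buyer bears: insurance 293.69 + destination terminal 987.02 + brokerage 355.96 + delivery 1380.40 + duty 54166.55 = 57183.62
Landed cost = invoice 354409.82 + 57183.62 = 411593.44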